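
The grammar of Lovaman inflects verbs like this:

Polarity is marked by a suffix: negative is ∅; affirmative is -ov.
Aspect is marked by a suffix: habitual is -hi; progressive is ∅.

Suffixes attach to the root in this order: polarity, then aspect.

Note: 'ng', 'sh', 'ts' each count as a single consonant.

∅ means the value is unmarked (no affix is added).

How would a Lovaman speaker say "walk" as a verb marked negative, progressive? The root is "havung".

havung

polarity = negative: zero marking, form stays havung.
aspect = progressive: zero marking, form stays havung.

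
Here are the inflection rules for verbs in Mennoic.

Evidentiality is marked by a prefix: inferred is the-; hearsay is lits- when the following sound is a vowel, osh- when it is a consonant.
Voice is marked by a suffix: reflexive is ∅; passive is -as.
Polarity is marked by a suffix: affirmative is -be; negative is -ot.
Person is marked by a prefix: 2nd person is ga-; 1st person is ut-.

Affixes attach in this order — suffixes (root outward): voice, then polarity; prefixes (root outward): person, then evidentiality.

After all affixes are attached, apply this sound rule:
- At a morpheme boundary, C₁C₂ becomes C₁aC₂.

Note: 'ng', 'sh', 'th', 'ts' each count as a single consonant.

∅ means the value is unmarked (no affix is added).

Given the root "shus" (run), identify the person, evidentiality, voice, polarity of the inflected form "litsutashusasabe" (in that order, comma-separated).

1st person, hearsay, passive, affirmative

Segment: lits-ut-shus-as-be.
person: ut- → 1st person.
evidentiality: lits/osh- → hearsay.
voice: -as → passive.
polarity: -be → affirmative.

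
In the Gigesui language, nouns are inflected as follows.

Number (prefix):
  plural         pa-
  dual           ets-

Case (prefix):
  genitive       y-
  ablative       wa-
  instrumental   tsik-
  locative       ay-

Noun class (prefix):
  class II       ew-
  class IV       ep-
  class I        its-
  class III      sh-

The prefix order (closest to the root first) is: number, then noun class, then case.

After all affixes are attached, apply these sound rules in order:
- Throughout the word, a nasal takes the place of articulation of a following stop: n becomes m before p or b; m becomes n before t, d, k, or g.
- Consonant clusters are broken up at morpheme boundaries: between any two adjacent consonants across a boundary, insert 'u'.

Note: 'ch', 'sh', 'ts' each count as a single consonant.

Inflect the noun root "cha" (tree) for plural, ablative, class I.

waitsupacha

Attach number plural pa- → pacha.
Attach noun class class I its- → itspacha.
Attach case ablative wa- → waitspacha.
Nasal assimilation: no change.
Apply epenthesis: waitspacha → waitsupacha.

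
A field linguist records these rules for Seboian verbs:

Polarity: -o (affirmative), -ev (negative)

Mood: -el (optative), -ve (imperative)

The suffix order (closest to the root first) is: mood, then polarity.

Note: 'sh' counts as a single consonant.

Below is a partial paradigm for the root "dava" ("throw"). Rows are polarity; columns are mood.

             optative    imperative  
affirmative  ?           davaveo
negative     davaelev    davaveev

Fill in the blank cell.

davaelo

Attach mood optative -el → davael.
Attach polarity affirmative -o → davaelo.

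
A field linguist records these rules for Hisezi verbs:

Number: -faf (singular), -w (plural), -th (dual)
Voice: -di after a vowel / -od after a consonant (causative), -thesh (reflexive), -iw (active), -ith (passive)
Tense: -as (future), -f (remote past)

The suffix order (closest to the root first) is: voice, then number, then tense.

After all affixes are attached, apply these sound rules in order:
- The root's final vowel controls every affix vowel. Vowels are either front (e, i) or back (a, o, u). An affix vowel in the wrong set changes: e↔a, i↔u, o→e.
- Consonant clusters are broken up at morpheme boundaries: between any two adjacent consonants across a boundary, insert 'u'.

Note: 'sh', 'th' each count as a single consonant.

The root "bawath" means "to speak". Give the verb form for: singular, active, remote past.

bawathuwufafuf

Attach voice active -iw → bawathiw.
Attach number singular -faf → bawathiwfaf.
Attach tense remote past -f → bawathiwfaff.
Apply vowel harmony: bawathiwfaff → bawathuwfaff.
Apply epenthesis: bawathuwfaff → bawathuwufafuf.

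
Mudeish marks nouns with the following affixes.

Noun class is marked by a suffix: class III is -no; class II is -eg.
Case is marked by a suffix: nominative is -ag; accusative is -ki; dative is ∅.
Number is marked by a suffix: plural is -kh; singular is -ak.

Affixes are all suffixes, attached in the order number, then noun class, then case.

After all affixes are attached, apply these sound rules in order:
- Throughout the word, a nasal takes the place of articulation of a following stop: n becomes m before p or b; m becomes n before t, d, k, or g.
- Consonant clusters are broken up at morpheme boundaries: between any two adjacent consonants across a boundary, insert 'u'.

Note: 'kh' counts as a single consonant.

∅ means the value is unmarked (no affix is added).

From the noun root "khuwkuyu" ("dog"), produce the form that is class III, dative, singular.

Attach number singular -ak → khuwkuyuak.
Attach noun class class III -no → khuwkuyuakno.
case = dative: zero marking, form stays khuwkuyuakno.
Nasal assimilation: no change.
Apply epenthesis: khuwkuyuakno → khuwkuyuakuno.

khuwkuyuakuno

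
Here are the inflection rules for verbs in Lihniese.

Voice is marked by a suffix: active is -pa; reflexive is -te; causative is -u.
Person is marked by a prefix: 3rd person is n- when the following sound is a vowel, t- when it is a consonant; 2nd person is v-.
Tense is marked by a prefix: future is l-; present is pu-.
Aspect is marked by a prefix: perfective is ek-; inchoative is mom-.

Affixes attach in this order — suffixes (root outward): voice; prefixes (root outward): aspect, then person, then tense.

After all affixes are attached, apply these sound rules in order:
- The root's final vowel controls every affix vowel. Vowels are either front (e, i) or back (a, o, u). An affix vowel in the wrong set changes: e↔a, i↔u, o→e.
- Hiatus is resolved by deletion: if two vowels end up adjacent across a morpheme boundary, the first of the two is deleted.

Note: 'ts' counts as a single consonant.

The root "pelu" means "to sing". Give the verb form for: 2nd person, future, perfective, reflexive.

lvakpeluta

Attach aspect perfective ek- → ekpelu.
Attach person 2nd person v- → vekpelu.
Attach tense future l- → lvekpelu.
Attach voice reflexive -te → lvekpelute.
Apply vowel harmony: lvekpelute → lvakpeluta.
Vowel deletion: no change.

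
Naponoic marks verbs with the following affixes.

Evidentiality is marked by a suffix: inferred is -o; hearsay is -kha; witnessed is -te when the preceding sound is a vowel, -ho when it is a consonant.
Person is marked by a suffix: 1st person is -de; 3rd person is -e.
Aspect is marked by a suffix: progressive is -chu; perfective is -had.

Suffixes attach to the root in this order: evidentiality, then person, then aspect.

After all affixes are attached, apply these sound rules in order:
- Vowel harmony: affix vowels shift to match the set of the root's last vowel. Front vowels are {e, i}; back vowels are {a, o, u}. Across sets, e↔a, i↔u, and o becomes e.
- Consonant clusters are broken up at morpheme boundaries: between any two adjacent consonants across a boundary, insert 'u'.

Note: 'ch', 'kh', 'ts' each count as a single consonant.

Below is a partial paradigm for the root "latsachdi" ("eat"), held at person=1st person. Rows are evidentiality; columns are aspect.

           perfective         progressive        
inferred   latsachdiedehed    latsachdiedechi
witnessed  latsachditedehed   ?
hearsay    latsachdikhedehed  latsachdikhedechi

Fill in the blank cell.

Attach evidentiality witnessed -te (after vowel 'i') → latsachdite.
Attach person 1st person -de → latsachditede.
Attach aspect progressive -chu → latsachditedechu.
Apply vowel harmony: latsachditedechu → latsachditedechi.
Epenthesis: no change.

latsachditedechi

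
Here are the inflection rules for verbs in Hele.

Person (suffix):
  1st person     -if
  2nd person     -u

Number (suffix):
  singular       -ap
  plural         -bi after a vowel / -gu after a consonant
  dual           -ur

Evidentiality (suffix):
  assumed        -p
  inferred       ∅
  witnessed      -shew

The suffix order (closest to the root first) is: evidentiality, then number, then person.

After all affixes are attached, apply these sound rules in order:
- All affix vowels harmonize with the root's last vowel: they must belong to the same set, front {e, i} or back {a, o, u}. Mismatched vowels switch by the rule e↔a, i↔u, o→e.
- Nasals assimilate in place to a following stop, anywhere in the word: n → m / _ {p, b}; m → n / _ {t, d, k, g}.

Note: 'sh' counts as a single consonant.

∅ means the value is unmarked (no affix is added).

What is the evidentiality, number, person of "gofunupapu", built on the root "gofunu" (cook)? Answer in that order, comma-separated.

Segment: gofunu-p-ap-u.
evidentiality: -p → assumed.
number: -ap → singular.
person: -u → 2nd person.

assumed, singular, 2nd person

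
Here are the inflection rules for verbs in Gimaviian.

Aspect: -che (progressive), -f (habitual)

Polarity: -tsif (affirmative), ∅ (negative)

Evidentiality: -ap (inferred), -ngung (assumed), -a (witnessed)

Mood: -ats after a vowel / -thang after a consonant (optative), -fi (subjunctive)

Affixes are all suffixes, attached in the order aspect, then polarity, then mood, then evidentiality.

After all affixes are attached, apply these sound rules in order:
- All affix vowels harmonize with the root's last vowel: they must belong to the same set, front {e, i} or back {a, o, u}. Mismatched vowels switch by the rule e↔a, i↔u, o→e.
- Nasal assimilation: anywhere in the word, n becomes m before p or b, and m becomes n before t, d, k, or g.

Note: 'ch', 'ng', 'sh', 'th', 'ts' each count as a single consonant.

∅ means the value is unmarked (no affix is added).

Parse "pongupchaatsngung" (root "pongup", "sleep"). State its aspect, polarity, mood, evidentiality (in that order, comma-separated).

progressive, negative, optative, assumed

Segment: pongup-che-ats-ngung.
aspect: -che → progressive.
polarity: ∅ → negative.
mood: -ats/thang → optative.
evidentiality: -ngung → assumed.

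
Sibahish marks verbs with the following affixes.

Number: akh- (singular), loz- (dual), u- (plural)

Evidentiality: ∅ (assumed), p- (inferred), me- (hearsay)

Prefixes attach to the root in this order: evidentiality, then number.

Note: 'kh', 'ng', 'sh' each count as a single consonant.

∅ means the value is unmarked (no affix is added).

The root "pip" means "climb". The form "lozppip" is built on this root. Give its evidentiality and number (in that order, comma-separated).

Segment: loz-p-pip.
evidentiality: p- → inferred.
number: loz- → dual.

inferred, dual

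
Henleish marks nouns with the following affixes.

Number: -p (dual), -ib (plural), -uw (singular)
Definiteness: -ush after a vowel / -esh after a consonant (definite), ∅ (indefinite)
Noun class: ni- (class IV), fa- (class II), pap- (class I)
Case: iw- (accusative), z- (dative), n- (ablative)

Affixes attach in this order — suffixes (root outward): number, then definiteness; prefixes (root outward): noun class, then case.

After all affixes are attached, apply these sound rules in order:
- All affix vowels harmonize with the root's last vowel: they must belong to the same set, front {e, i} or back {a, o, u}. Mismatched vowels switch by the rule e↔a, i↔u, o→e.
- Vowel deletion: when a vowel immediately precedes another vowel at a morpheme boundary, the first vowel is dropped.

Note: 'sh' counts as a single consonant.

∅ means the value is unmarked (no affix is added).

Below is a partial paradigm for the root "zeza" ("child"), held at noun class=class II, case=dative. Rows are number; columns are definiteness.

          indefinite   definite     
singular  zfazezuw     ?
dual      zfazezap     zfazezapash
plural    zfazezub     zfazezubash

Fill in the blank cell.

Attach number singular -uw → zezauw.
Attach noun class class II fa- → fazezauw.
Attach definiteness definite -esh (after consonant 'w') → fazezauwesh.
Attach case dative z- → zfazezauwesh.
Apply vowel harmony: zfazezauwesh → zfazezauwash.
Apply vowel deletion: zfazezauwash → zfazezuwash.

zfazezuwash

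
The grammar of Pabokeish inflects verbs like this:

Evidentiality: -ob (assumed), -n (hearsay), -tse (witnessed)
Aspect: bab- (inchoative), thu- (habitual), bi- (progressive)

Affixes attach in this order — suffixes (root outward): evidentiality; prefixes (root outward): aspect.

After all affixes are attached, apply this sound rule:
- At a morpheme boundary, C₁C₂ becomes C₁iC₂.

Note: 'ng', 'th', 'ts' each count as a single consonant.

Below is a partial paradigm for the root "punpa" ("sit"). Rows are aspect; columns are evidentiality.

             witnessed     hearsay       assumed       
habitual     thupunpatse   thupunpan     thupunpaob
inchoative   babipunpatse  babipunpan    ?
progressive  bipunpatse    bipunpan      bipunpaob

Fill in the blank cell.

babipunpaob

Attach aspect inchoative bab- → babpunpa.
Attach evidentiality assumed -ob → babpunpaob.
Apply epenthesis: babpunpaob → babipunpaob.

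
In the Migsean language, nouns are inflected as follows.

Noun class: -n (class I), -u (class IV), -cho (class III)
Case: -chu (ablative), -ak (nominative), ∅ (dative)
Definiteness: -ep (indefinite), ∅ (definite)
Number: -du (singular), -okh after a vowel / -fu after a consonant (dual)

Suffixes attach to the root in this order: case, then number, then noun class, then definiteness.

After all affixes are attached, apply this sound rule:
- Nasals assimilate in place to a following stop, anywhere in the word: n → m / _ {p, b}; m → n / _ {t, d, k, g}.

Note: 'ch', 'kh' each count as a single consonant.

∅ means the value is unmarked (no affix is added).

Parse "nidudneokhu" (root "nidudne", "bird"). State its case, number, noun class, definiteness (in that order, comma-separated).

Segment: nidudne-okh-u.
case: ∅ → dative.
number: -okh/fu → dual.
noun class: -u → class IV.
definiteness: ∅ → definite.

dative, dual, class IV, definite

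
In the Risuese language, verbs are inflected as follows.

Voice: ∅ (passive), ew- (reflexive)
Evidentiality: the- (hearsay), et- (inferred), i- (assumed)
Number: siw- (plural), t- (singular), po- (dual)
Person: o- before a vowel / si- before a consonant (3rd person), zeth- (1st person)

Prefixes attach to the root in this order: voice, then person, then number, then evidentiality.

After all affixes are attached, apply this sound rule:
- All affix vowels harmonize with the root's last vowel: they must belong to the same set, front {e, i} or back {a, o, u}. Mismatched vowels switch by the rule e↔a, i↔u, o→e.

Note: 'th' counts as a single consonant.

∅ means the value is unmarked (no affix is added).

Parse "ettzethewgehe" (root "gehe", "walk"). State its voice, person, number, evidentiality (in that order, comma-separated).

reflexive, 1st person, singular, inferred

Segment: et-t-zeth-ew-gehe.
voice: ew- → reflexive.
person: zeth- → 1st person.
number: t- → singular.
evidentiality: et- → inferred.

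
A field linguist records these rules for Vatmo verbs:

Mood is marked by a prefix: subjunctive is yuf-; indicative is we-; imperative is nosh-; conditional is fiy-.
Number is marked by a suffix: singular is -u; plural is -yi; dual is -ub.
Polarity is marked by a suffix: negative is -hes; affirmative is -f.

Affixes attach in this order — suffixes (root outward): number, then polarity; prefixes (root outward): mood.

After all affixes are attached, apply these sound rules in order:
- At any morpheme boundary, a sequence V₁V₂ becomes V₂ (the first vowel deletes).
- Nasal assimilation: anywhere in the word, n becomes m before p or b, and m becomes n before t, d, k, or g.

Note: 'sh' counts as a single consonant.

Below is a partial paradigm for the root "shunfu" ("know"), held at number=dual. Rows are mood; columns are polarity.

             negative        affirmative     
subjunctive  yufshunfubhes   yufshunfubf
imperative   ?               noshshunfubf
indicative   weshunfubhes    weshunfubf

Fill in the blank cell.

noshshunfubhes

Attach number dual -ub → shunfuub.
Attach polarity negative -hes → shunfuubhes.
Attach mood imperative nosh- → noshshunfuubhes.
Apply vowel deletion: noshshunfuubhes → noshshunfubhes.
Nasal assimilation: no change.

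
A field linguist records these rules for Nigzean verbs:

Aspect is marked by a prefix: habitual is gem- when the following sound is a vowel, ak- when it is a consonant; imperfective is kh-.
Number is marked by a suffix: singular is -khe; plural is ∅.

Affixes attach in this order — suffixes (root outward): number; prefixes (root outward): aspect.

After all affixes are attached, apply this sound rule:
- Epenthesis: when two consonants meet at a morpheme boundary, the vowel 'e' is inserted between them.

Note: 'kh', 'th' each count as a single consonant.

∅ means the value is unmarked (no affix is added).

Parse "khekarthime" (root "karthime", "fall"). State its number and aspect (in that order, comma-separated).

Segment: kh-karthime.
number: ∅ → plural.
aspect: kh- → imperfective.

plural, imperfective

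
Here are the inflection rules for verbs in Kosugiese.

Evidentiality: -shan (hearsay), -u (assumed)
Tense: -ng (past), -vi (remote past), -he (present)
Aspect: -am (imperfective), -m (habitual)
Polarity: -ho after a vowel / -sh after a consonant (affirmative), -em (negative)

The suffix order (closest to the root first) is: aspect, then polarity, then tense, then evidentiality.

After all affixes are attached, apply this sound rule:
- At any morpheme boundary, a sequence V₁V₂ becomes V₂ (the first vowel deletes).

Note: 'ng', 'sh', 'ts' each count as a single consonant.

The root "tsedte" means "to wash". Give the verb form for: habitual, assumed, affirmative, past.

Attach aspect habitual -m → tsedtem.
Attach polarity affirmative -sh (after consonant 'm') → tsedtemsh.
Attach tense past -ng → tsedtemshng.
Attach evidentiality assumed -u → tsedtemshngu.
Vowel deletion: no change.

tsedtemshngu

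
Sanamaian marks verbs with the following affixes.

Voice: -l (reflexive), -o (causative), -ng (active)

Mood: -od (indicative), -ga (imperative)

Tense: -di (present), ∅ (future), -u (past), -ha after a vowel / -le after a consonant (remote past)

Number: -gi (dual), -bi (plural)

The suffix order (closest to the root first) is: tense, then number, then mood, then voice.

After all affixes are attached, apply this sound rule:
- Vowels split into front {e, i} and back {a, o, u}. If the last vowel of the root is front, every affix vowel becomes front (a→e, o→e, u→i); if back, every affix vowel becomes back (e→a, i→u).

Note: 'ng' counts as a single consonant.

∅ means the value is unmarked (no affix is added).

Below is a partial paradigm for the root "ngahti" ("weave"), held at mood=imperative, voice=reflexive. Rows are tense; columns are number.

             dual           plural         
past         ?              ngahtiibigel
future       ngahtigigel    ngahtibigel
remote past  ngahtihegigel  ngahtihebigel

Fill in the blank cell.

Attach tense past -u → ngahtiu.
Attach number dual -gi → ngahtiugi.
Attach mood imperative -ga → ngahtiugiga.
Attach voice reflexive -l → ngahtiugigal.
Apply vowel harmony: ngahtiugigal → ngahtiigigel.

ngahtiigigel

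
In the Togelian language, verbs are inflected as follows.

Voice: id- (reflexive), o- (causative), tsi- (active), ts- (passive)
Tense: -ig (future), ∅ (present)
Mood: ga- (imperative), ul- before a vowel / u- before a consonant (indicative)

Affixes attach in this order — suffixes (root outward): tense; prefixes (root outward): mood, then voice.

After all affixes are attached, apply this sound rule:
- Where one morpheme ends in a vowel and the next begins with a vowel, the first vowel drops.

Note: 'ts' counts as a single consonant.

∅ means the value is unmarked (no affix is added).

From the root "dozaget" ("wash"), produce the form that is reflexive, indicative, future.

Attach tense future -ig → dozagetig.
Attach mood indicative u- (before consonant 'd') → udozagetig.
Attach voice reflexive id- → idudozagetig.
Vowel deletion: no change.

idudozagetig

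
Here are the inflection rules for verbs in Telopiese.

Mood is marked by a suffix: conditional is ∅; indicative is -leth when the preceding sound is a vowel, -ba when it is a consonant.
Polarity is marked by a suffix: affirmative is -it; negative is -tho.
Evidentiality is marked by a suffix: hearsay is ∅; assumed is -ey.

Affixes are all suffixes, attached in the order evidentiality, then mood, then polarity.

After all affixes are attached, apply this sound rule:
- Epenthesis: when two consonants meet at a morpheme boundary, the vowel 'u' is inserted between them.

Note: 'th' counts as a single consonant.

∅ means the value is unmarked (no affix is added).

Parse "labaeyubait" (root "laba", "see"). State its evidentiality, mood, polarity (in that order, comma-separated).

assumed, indicative, affirmative

Segment: laba-ey-ba-it.
evidentiality: -ey → assumed.
mood: -leth/ba → indicative.
polarity: -it → affirmative.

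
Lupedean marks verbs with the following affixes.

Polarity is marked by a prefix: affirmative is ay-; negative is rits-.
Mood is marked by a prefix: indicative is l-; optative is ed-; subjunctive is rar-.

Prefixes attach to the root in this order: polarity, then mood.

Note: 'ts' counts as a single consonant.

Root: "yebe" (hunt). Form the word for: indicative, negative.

Attach polarity negative rits- → ritsyebe.
Attach mood indicative l- → lritsyebe.

lritsyebe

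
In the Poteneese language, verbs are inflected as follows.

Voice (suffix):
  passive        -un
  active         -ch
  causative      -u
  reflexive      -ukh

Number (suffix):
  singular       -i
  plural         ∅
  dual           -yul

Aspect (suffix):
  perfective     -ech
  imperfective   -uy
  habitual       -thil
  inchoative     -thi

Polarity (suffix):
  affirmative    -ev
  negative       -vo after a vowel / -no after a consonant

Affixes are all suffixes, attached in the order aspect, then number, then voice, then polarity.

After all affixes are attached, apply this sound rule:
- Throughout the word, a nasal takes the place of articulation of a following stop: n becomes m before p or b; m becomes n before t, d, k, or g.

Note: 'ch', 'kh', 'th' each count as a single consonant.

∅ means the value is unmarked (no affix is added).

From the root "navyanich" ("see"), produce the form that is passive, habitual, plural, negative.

Attach aspect habitual -thil → navyanichthil.
number = plural: zero marking, form stays navyanichthil.
Attach voice passive -un → navyanichthilun.
Attach polarity negative -no (after consonant 'n') → navyanichthilunno.
Nasal assimilation: no change.

navyanichthilunno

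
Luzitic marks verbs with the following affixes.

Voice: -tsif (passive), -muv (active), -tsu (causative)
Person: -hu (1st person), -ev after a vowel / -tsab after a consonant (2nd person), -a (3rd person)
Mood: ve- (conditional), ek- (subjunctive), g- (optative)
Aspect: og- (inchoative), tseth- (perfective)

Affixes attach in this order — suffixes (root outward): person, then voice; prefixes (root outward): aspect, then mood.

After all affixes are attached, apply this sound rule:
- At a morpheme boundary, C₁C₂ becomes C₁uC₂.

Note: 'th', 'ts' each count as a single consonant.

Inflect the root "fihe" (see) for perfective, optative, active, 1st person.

gutsethufihehumuv

Attach person 1st person -hu → fihehu.
Attach voice active -muv → fihehumuv.
Attach aspect perfective tseth- → tsethfihehumuv.
Attach mood optative g- → gtsethfihehumuv.
Apply epenthesis: gtsethfihehumuv → gutsethufihehumuv.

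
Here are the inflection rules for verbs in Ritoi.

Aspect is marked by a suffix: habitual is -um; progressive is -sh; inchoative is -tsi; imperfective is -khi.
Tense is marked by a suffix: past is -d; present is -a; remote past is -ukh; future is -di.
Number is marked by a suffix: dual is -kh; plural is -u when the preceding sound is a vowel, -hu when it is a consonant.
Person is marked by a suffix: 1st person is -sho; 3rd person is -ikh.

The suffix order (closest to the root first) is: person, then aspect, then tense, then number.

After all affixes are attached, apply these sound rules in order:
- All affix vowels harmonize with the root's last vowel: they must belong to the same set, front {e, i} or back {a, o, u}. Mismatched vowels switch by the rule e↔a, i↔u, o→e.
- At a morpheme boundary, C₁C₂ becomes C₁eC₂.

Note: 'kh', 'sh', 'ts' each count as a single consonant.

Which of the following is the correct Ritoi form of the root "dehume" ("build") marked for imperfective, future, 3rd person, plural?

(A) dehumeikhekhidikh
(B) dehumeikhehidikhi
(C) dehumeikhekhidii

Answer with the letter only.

Attach person 3rd person -ikh → dehumeikh.
Attach aspect imperfective -khi → dehumeikhkhi.
Attach tense future -di → dehumeikhkhidi.
Attach number plural -u (after vowel 'i') → dehumeikhkhidiu.
Apply vowel harmony: dehumeikhkhidiu → dehumeikhkhidii.
Apply epenthesis: dehumeikhkhidii → dehumeikhekhidii.
So the correct form is dehumeikhekhidii, option (C).
(A) dehumeikhekhidikh is wrong: it uses dual instead of plural for number.
(B) dehumeikhehidikhi is wrong: it has the affixes in the wrong order.

C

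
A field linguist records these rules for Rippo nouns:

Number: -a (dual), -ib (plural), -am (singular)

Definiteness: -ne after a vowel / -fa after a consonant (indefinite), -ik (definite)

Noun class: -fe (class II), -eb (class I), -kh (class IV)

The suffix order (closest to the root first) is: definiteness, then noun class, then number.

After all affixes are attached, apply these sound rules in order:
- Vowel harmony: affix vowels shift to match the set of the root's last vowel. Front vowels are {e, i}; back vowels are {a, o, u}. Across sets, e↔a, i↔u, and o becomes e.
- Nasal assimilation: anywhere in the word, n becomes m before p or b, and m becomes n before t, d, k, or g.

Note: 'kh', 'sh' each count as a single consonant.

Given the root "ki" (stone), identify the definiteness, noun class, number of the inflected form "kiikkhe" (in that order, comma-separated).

definite, class IV, dual

Segment: ki-ik-kh-a.
definiteness: -ik → definite.
noun class: -kh → class IV.
number: -a → dual.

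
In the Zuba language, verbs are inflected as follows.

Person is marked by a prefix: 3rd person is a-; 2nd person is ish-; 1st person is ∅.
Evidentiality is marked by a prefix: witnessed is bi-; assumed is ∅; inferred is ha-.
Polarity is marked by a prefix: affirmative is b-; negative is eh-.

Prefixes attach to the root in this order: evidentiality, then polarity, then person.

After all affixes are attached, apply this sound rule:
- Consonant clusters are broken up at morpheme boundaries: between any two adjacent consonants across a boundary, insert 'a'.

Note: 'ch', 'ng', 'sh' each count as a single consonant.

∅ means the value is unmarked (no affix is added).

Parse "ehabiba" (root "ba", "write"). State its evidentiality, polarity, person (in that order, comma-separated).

Segment: eh-bi-ba.
evidentiality: bi- → witnessed.
polarity: eh- → negative.
person: ∅ → 1st person.

witnessed, negative, 1st person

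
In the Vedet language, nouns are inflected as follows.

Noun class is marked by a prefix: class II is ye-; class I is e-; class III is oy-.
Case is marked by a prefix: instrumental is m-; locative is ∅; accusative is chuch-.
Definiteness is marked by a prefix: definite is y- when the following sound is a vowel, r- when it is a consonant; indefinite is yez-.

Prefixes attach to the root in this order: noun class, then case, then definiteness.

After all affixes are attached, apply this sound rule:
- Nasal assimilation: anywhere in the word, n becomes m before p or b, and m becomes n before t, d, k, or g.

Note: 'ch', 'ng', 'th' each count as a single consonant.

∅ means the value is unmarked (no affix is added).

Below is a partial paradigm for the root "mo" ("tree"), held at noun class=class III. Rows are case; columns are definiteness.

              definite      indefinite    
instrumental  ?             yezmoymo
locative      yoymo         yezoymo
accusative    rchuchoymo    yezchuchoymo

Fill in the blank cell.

Attach noun class class III oy- → oymo.
Attach case instrumental m- → moymo.
Attach definiteness definite r- (before consonant 'm') → rmoymo.
Nasal assimilation: no change.

rmoymo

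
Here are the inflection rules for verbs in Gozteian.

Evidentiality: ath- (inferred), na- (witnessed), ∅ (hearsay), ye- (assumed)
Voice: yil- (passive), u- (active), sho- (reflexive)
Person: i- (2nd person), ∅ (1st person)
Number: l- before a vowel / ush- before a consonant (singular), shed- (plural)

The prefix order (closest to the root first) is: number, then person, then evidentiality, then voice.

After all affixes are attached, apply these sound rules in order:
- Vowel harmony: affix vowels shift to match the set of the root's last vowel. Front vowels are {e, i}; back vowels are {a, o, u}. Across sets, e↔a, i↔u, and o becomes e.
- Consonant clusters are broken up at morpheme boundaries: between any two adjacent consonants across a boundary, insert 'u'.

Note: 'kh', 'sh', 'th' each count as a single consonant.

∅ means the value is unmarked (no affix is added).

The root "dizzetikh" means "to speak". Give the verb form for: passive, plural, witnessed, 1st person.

Attach number plural shed- → sheddizzetikh.
person = 1st person: zero marking, form stays sheddizzetikh.
Attach evidentiality witnessed na- → nasheddizzetikh.
Attach voice passive yil- → yilnasheddizzetikh.
Apply vowel harmony: yilnasheddizzetikh → yilnesheddizzetikh.
Apply epenthesis: yilnesheddizzetikh → yiluneshedudizzetikh.

yiluneshedudizzetikh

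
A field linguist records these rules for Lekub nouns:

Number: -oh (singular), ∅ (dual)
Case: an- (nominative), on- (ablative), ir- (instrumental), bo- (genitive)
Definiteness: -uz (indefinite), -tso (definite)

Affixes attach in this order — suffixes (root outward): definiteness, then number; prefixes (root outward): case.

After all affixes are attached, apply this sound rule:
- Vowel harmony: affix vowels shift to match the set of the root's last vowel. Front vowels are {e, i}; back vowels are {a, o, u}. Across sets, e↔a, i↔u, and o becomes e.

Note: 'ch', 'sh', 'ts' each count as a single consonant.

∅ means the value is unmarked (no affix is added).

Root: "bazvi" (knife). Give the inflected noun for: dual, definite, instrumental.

Attach definiteness definite -tso → bazvitso.
Attach case instrumental ir- → irbazvitso.
number = dual: zero marking, form stays irbazvitso.
Apply vowel harmony: irbazvitso → irbazvitse.

irbazvitse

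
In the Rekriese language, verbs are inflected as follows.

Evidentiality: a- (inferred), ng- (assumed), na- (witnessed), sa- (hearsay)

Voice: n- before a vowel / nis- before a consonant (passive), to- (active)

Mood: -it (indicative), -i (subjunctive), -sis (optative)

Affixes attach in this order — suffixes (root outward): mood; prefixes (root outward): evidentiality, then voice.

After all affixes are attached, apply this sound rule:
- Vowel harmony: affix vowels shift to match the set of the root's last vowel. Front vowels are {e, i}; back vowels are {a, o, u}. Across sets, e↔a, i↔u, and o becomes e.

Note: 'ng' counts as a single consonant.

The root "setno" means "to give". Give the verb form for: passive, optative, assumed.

nusngsetnosus

Attach evidentiality assumed ng- → ngsetno.
Attach voice passive nis- (before consonant 'ng') → nisngsetno.
Attach mood optative -sis → nisngsetnosis.
Apply vowel harmony: nisngsetnosis → nusngsetnosus.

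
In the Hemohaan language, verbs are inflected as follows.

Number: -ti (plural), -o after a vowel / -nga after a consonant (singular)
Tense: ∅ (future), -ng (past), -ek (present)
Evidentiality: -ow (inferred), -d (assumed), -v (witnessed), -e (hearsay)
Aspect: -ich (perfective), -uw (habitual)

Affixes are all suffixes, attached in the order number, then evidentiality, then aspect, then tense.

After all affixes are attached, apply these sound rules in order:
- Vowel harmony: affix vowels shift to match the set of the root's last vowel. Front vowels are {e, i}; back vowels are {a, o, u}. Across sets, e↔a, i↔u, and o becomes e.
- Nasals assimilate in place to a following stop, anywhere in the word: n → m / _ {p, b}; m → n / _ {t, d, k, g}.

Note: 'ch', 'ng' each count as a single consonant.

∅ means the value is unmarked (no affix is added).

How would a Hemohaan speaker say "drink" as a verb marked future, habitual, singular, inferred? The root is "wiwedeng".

wiwedengngeewiw

Attach number singular -nga (after consonant 'ng') → wiwedengnga.
Attach evidentiality inferred -ow → wiwedengngaow.
Attach aspect habitual -uw → wiwedengngaowuw.
tense = future: zero marking, form stays wiwedengngaowuw.
Apply vowel harmony: wiwedengngaowuw → wiwedengngeewiw.
Nasal assimilation: no change.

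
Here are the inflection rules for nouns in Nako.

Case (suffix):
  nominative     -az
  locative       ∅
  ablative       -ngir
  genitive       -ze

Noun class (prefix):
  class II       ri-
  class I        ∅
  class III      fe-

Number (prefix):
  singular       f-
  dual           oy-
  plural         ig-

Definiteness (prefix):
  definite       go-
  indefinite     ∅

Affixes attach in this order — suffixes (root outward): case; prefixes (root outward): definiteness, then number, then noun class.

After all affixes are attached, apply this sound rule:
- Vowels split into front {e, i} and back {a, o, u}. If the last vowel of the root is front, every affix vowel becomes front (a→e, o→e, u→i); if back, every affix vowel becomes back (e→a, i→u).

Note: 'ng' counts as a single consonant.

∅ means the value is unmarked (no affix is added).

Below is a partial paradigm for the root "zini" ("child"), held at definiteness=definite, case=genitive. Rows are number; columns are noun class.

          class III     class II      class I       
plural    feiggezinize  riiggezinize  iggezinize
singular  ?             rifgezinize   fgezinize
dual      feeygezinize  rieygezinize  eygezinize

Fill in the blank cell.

fefgezinize

Attach definiteness definite go- → gozini.
Attach number singular f- → fgozini.
Attach case genitive -ze → fgozinize.
Attach noun class class III fe- → fefgozinize.
Apply vowel harmony: fefgozinize → fefgezinize.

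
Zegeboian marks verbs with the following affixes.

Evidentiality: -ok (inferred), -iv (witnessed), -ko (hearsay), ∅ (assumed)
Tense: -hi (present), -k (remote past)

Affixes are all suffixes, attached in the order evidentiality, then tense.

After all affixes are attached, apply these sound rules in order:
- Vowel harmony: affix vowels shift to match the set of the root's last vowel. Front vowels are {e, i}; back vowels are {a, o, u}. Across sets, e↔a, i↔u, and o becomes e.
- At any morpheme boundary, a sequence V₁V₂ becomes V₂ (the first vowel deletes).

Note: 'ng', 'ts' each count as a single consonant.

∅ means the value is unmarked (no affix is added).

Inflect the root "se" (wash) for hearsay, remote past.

Attach evidentiality hearsay -ko → seko.
Attach tense remote past -k → sekok.
Apply vowel harmony: sekok → sekek.
Vowel deletion: no change.

sekek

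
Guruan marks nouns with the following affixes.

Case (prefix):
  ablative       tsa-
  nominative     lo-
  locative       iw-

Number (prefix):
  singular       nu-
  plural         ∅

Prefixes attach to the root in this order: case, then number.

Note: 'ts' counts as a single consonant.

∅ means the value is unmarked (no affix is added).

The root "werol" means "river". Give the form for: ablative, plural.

Attach case ablative tsa- → tsawerol.
number = plural: zero marking, form stays tsawerol.

tsawerol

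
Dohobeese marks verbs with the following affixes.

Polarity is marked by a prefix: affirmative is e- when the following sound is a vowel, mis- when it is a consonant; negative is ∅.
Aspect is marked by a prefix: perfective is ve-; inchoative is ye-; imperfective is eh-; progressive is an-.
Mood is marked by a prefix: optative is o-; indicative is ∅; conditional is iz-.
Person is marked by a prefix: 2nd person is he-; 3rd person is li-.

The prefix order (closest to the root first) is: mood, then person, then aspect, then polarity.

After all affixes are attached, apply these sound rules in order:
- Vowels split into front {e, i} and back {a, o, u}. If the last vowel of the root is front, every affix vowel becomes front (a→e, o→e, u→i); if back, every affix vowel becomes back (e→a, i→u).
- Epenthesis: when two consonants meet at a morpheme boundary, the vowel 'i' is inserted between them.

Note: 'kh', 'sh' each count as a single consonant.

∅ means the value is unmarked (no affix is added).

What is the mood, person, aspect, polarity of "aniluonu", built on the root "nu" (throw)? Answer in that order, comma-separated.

Segment: an-li-o-nu.
mood: o- → optative.
person: li- → 3rd person.
aspect: an- → progressive.
polarity: ∅ → negative.

optative, 3rd person, progressive, negative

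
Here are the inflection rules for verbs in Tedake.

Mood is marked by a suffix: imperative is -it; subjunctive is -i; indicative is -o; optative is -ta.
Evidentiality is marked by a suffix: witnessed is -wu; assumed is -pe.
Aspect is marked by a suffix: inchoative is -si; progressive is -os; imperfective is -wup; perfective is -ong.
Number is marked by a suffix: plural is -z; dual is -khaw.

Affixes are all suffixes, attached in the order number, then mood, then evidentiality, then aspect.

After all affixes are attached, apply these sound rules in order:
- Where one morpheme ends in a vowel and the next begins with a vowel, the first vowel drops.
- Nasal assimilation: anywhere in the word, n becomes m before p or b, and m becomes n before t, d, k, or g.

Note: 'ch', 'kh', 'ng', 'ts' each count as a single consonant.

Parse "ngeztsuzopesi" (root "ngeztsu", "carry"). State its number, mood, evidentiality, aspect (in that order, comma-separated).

Segment: ngeztsu-z-o-pe-si.
number: -z → plural.
mood: -o → indicative.
evidentiality: -pe → assumed.
aspect: -si → inchoative.

plural, indicative, assumed, inchoative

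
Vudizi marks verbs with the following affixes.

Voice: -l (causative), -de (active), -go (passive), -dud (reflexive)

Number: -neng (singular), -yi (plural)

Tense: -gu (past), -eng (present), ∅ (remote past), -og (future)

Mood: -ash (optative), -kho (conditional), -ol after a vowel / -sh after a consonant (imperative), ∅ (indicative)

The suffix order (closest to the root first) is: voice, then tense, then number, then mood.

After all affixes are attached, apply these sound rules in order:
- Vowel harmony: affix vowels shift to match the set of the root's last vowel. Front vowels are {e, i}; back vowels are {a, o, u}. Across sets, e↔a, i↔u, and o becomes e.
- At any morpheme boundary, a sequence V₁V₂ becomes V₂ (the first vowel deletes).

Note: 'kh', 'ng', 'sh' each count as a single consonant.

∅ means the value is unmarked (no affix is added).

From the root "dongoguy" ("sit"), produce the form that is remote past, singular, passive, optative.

dongoguygonangash

Attach voice passive -go → dongoguygo.
tense = remote past: zero marking, form stays dongoguygo.
Attach number singular -neng → dongoguygoneng.
Attach mood optative -ash → dongoguygonengash.
Apply vowel harmony: dongoguygonengash → dongoguygonangash.
Vowel deletion: no change.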